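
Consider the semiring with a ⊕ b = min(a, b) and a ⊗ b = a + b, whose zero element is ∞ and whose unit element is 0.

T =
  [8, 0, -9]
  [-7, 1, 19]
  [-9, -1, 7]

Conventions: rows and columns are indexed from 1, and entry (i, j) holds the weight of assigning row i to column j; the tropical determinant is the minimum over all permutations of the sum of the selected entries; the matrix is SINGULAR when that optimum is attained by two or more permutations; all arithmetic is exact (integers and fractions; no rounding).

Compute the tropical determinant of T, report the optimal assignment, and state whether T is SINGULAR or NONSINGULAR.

σ = (1, 2, 3): 8 + 1 + 7 = 16
σ = (1, 3, 2): 8 + 19 + (-1) = 26
σ = (2, 1, 3): 0 + (-7) + 7 = 0
σ = (2, 3, 1): 0 + 19 + (-9) = 10
σ = (3, 1, 2): (-9) + (-7) + (-1) = -17
σ = (3, 2, 1): (-9) + 1 + (-9) = -17
Optimal value attained by: σ = (3, 1, 2).
Answer: det⊕(T) = -17; verdict: SINGULAR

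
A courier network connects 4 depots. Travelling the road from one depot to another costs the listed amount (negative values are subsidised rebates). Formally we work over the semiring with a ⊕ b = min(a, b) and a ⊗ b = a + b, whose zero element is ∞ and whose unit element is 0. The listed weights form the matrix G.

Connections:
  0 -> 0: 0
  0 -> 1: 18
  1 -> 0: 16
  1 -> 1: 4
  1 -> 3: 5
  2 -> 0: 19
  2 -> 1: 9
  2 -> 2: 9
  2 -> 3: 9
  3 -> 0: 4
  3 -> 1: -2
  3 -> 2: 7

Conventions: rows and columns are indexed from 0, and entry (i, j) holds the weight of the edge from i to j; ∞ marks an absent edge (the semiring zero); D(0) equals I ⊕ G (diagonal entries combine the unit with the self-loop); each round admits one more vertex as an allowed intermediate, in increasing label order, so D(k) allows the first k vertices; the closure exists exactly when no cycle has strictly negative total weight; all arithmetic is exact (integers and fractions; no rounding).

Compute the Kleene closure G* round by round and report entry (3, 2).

D(0):
  [0, 18, ∞, ∞]
  [16, 0, ∞, 5]
  [19, 9, 0, 9]
  [4, -2, 7, 0]
D(1):
  [0, 18, ∞, ∞]
  [16, 0, ∞, 5]
  [19, 9, 0, 9]
  [4, -2, 7, 0]
D(2):
  [0, 18, ∞, 23]
  [16, 0, ∞, 5]
  [19, 9, 0, 9]
  [4, -2, 7, 0]
D(3):
  [0, 18, ∞, 23]
  [16, 0, ∞, 5]
  [19, 9, 0, 9]
  [4, -2, 7, 0]
D(4):
  [0, 18, 30, 23]
  [9, 0, 12, 5]
  [13, 7, 0, 9]
  [4, -2, 7, 0]
Answer: G*[3][2] = 7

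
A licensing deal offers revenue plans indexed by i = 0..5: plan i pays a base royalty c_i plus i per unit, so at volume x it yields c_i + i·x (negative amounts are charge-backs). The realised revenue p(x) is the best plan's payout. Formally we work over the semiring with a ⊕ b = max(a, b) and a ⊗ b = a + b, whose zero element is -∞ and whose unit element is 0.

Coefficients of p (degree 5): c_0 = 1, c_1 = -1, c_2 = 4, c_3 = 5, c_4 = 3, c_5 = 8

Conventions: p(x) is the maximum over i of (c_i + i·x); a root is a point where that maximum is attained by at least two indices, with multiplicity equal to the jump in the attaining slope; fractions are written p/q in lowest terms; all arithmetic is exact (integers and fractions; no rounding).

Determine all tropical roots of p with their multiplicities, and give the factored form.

hull edge (i=0, c=1) to (i=2, c=4): slope 3/2, span 2
hull edge (i=2, c=4) to (i=5, c=8): slope 4/3, span 3
Factored form: p(x) = 8 ⊗ (x ⊕ (-3/2)) ⊗ (x ⊕ (-3/2)) ⊗ (x ⊕ (-4/3)) ⊗ (x ⊕ (-4/3)) ⊗ (x ⊕ (-4/3))
Answer: roots = -3/2 (mult 2), -4/3 (mult 3)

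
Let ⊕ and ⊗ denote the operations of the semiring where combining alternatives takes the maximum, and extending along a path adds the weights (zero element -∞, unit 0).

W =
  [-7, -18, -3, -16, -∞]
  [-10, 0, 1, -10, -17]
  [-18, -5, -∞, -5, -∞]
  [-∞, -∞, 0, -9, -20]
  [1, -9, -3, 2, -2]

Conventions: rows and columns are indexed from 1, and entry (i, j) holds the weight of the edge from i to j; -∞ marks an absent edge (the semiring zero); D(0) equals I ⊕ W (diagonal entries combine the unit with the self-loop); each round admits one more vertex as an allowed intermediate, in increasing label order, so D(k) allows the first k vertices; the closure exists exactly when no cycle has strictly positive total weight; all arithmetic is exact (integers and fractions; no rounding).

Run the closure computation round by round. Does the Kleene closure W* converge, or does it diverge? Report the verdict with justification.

D(0):
  [0, -18, -3, -16, -∞]
  [-10, 0, 1, -10, -17]
  [-18, -5, 0, -5, -∞]
  [-∞, -∞, 0, 0, -20]
  [1, -9, -3, 2, 0]
D(1):
  [0, -18, -3, -16, -∞]
  [-10, 0, 1, -10, -17]
  [-18, -5, 0, -5, -∞]
  [-∞, -∞, 0, 0, -20]
  [1, -9, -2, 2, 0]
D(2):
  [0, -18, -3, -16, -35]
  [-10, 0, 1, -10, -17]
  [-15, -5, 0, -5, -22]
  [-∞, -∞, 0, 0, -20]
  [1, -9, -2, 2, 0]
D(3):
  [0, -8, -3, -8, -25]
  [-10, 0, 1, -4, -17]
  [-15, -5, 0, -5, -22]
  [-15, -5, 0, 0, -20]
  [1, -7, -2, 2, 0]
D(4):
  [0, -8, -3, -8, -25]
  [-10, 0, 1, -4, -17]
  [-15, -5, 0, -5, -22]
  [-15, -5, 0, 0, -20]
  [1, -3, 2, 2, 0]
D(5):
  [0, -8, -3, -8, -25]
  [-10, 0, 1, -4, -17]
  [-15, -5, 0, -5, -22]
  [-15, -5, 0, 0, -20]
  [1, -3, 2, 2, 0]
Key observation: every diagonal entry stays at the unit through all rounds, so no improving cycle exists.
Answer: CONVERGES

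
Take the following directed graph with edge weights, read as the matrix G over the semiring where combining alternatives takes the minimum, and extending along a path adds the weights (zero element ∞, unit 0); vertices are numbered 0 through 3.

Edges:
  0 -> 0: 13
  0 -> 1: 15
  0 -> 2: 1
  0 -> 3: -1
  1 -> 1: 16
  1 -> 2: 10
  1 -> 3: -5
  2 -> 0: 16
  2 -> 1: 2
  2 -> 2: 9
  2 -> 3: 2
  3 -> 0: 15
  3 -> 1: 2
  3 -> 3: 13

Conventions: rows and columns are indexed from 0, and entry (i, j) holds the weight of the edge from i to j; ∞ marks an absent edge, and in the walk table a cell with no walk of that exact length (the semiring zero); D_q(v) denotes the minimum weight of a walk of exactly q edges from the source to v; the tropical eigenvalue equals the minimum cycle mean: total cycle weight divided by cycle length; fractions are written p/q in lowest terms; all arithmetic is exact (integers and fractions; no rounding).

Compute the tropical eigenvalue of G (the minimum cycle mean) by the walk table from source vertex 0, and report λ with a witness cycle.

q=0: [0, ∞, ∞, ∞]
q=1: [13, 15, 1, -1]
q=2: [14, 1, 10, 3]
q=3: [18, 5, 11, -4]
q=4: [11, -2, 15, 0]
Optimal cycle mean attained by: cycle 1->3->1, total (-5) + 2, length 2.
Answer: λ = -3/2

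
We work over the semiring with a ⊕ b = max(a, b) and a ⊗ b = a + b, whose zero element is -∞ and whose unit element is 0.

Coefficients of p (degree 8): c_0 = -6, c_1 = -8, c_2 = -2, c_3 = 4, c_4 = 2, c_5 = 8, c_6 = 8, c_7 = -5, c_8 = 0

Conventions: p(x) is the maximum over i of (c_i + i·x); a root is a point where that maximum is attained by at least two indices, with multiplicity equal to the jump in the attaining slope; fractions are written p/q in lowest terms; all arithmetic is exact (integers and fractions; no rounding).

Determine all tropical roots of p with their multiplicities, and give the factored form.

hull edge (i=0, c=-6) to (i=3, c=4): slope 10/3, span 3
hull edge (i=3, c=4) to (i=5, c=8): slope 2, span 2
hull edge (i=5, c=8) to (i=6, c=8): slope 0, span 1
hull edge (i=6, c=8) to (i=8, c=0): slope -4, span 2
Factored form: p(x) = 0 ⊗ (x ⊕ (-10/3)) ⊗ (x ⊕ (-10/3)) ⊗ (x ⊕ (-10/3)) ⊗ (x ⊕ (-2)) ⊗ (x ⊕ (-2)) ⊗ (x ⊕ 0) ⊗ (x ⊕ 4) ⊗ (x ⊕ 4)
Answer: roots = -10/3 (mult 3), -2 (mult 2), 0 (mult 1), 4 (mult 2)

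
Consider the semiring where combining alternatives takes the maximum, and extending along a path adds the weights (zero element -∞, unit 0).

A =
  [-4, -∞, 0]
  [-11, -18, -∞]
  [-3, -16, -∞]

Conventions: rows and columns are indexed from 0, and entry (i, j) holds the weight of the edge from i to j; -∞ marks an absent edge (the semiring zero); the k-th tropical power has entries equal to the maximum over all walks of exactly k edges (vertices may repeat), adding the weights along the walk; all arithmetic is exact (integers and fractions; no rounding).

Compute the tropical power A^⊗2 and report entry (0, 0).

A^⊗2:
  [-3, -16, -4]
  [-15, -36, -11]
  [-7, -34, -3]
Key observation: the optimum is the walk 0->2->0, with weight 0 + (-3) = -3.
Optimal value attained by: walk 0->2->0.
Answer: (A^⊗2)[0][0] = -3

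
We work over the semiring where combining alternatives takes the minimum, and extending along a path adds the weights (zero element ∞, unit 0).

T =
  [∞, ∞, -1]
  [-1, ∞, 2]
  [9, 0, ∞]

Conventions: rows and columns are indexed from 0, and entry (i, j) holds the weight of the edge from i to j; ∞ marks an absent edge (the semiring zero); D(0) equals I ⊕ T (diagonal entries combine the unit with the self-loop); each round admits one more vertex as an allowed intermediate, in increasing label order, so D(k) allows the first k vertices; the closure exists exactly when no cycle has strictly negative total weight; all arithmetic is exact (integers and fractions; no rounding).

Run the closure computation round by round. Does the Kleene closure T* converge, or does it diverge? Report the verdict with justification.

D(0):
  [0, ∞, -1]
  [-1, 0, 2]
  [9, 0, 0]
D(1):
  [0, ∞, -1]
  [-1, 0, -2]
  [9, 0, 0]
Detection: at round 2, diagonal entry (2, 2) turns strictly negative.
Key observation: the cycle 2->1->0->2 has total weight 0 + (-1) + (-1), which is strictly negative.
Answer: DIVERGES — negative cycle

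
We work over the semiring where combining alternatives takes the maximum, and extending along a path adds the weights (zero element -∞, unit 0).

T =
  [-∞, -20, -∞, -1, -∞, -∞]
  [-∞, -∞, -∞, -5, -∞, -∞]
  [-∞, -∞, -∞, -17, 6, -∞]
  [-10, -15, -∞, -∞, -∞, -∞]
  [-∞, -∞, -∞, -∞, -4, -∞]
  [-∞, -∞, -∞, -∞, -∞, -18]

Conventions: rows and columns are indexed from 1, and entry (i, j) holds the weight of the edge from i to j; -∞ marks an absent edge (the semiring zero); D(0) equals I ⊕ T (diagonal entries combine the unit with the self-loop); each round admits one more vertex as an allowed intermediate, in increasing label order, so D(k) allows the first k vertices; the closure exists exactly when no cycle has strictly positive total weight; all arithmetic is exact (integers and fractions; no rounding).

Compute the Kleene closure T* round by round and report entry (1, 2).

D(0):
  [0, -20, -∞, -1, -∞, -∞]
  [-∞, 0, -∞, -5, -∞, -∞]
  [-∞, -∞, 0, -17, 6, -∞]
  [-10, -15, -∞, 0, -∞, -∞]
  [-∞, -∞, -∞, -∞, 0, -∞]
  [-∞, -∞, -∞, -∞, -∞, 0]
D(1):
  [0, -20, -∞, -1, -∞, -∞]
  [-∞, 0, -∞, -5, -∞, -∞]
  [-∞, -∞, 0, -17, 6, -∞]
  [-10, -15, -∞, 0, -∞, -∞]
  [-∞, -∞, -∞, -∞, 0, -∞]
  [-∞, -∞, -∞, -∞, -∞, 0]
D(2):
  [0, -20, -∞, -1, -∞, -∞]
  [-∞, 0, -∞, -5, -∞, -∞]
  [-∞, -∞, 0, -17, 6, -∞]
  [-10, -15, -∞, 0, -∞, -∞]
  [-∞, -∞, -∞, -∞, 0, -∞]
  [-∞, -∞, -∞, -∞, -∞, 0]
D(3):
  [0, -20, -∞, -1, -∞, -∞]
  [-∞, 0, -∞, -5, -∞, -∞]
  [-∞, -∞, 0, -17, 6, -∞]
  [-10, -15, -∞, 0, -∞, -∞]
  [-∞, -∞, -∞, -∞, 0, -∞]
  [-∞, -∞, -∞, -∞, -∞, 0]
D(4):
  [0, -16, -∞, -1, -∞, -∞]
  [-15, 0, -∞, -5, -∞, -∞]
  [-27, -32, 0, -17, 6, -∞]
  [-10, -15, -∞, 0, -∞, -∞]
  [-∞, -∞, -∞, -∞, 0, -∞]
  [-∞, -∞, -∞, -∞, -∞, 0]
D(5):
  [0, -16, -∞, -1, -∞, -∞]
  [-15, 0, -∞, -5, -∞, -∞]
  [-27, -32, 0, -17, 6, -∞]
  [-10, -15, -∞, 0, -∞, -∞]
  [-∞, -∞, -∞, -∞, 0, -∞]
  [-∞, -∞, -∞, -∞, -∞, 0]
D(6):
  [0, -16, -∞, -1, -∞, -∞]
  [-15, 0, -∞, -5, -∞, -∞]
  [-27, -32, 0, -17, 6, -∞]
  [-10, -15, -∞, 0, -∞, -∞]
  [-∞, -∞, -∞, -∞, 0, -∞]
  [-∞, -∞, -∞, -∞, -∞, 0]
Answer: T*[1][2] = -16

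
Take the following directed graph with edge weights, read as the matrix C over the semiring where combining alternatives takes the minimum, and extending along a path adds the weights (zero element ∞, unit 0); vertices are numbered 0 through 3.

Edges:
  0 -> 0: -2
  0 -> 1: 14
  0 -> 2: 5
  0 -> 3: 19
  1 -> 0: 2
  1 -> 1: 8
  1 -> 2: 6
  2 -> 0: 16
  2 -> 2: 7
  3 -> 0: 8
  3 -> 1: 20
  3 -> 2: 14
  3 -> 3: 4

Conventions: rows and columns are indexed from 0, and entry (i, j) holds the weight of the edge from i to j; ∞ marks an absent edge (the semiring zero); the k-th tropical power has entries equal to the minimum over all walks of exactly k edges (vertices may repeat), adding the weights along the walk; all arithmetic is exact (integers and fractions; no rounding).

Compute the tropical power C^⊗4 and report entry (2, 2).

C^⊗2:
  [-4, 12, 3, 17]
  [0, 16, 7, 21]
  [14, 30, 14, 35]
  [6, 22, 13, 8]
C^⊗3:
  [-6, 10, 1, 15]
  [-2, 14, 5, 19]
  [12, 28, 19, 33]
  [4, 20, 11, 12]
C^⊗4:
  [-8, 8, -1, 13]
  [-4, 12, 3, 17]
  [10, 26, 17, 31]
  [2, 18, 9, 16]
Key observation: the optimum is the walk 2->0->0->0->2, with weight 16 + (-2) + (-2) + 5 = 17.
Optimal value attained by: walk 2->0->0->0->2.
Answer: (C^⊗4)[2][2] = 17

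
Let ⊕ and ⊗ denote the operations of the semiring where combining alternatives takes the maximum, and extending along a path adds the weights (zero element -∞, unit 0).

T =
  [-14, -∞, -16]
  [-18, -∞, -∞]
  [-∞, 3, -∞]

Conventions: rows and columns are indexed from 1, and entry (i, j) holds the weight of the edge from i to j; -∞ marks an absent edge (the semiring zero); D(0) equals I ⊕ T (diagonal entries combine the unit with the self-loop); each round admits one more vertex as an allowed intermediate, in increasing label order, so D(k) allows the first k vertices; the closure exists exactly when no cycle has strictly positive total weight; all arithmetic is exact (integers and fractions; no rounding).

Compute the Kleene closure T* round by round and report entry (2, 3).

D(0):
  [0, -∞, -16]
  [-18, 0, -∞]
  [-∞, 3, 0]
D(1):
  [0, -∞, -16]
  [-18, 0, -34]
  [-∞, 3, 0]
D(2):
  [0, -∞, -16]
  [-18, 0, -34]
  [-15, 3, 0]
D(3):
  [0, -13, -16]
  [-18, 0, -34]
  [-15, 3, 0]
Answer: T*[2][3] = -34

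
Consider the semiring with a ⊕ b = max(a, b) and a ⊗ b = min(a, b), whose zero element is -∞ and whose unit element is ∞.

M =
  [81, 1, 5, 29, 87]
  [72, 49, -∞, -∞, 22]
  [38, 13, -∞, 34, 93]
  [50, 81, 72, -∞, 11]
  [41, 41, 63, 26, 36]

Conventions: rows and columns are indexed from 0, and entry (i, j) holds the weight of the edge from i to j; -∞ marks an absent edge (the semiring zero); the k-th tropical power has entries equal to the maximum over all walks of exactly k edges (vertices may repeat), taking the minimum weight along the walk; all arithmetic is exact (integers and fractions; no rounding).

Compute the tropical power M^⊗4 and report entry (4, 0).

M^⊗2:
  [81, 41, 63, 29, 81]
  [72, 49, 22, 29, 72]
  [41, 41, 63, 29, 38]
  [72, 49, 11, 34, 72]
  [41, 41, 36, 34, 63]
M^⊗3:
  [81, 41, 63, 34, 81]
  [72, 49, 63, 29, 72]
  [41, 41, 38, 34, 63]
  [72, 49, 63, 29, 72]
  [41, 41, 63, 34, 41]
M^⊗4:
  [81, 41, 63, 34, 81]
  [72, 49, 63, 34, 72]
  [41, 41, 63, 34, 41]
  [72, 49, 63, 34, 72]
  [41, 41, 41, 34, 63]
Key observation: the optimum is the walk 4->0->0->0->0, with weight 41 min 81 min 81 min 81 = 41.
Optimal value attained by: walk 4->0->0->0->0.
Answer: (M^⊗4)[4][0] = 41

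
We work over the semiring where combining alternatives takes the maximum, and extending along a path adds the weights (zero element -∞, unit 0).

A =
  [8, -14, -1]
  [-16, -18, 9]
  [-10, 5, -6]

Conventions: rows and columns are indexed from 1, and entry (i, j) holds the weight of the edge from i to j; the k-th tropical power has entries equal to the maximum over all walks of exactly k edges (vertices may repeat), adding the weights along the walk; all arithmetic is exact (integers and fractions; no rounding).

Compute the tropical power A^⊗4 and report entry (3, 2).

A^⊗2:
  [16, 4, 7]
  [-1, 14, 3]
  [-2, -1, 14]
A^⊗3:
  [24, 12, 15]
  [7, 8, 23]
  [6, 19, 8]
A^⊗4:
  [32, 20, 23]
  [15, 28, 17]
  [14, 13, 28]
Key observation: the optimum is the walk 3->2->3->3->2, with weight 5 + 9 + (-6) + 5 = 13.
Optimal value attained by: walk 3->2->3->3->2.
Answer: (A^⊗4)[3][2] = 13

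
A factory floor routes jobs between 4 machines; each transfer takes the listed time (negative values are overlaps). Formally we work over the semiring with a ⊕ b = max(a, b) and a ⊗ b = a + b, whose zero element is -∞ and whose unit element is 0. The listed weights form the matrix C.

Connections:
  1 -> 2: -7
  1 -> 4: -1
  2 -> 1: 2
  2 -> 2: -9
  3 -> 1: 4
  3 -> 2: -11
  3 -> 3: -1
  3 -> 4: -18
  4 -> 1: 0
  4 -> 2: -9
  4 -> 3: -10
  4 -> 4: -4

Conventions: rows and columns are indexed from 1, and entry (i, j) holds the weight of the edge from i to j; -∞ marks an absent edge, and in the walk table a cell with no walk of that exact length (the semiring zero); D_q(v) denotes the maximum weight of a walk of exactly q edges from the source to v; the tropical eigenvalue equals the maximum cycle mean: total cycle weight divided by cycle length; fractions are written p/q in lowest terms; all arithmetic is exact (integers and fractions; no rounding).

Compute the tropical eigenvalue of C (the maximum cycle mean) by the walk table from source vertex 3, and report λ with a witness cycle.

q=0: [-∞, -∞, 0, -∞]
q=1: [4, -11, -1, -18]
q=2: [3, -3, -2, 3]
q=3: [3, -4, -3, 2]
q=4: [2, -4, -4, 2]
Optimal cycle mean attained by: cycle 1->4->1, total (-1) + 0, length 2.
Answer: λ = -1/2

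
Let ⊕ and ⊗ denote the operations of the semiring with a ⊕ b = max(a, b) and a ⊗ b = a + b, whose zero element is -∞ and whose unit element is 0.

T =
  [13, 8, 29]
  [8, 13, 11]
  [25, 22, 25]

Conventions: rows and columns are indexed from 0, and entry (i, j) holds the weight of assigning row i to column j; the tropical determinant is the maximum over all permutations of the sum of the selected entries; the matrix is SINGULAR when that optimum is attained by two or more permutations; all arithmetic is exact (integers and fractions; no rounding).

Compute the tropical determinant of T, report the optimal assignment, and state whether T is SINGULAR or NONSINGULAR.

σ = (0, 1, 2): 13 + 13 + 25 = 51
σ = (0, 2, 1): 13 + 11 + 22 = 46
σ = (1, 0, 2): 8 + 8 + 25 = 41
σ = (1, 2, 0): 8 + 11 + 25 = 44
σ = (2, 0, 1): 29 + 8 + 22 = 59
σ = (2, 1, 0): 29 + 13 + 25 = 67
Optimal value attained by: σ = (2, 1, 0).
Answer: det⊕(T) = 67; verdict: NONSINGULAR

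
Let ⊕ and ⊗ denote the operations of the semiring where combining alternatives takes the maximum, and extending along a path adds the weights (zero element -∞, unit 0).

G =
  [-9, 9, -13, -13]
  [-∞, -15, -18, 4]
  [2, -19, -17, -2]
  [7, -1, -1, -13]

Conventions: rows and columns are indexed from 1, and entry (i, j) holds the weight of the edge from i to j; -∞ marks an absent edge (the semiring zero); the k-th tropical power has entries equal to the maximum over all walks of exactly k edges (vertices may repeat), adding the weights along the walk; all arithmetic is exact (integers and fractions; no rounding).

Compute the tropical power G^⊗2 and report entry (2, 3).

G^⊗2:
  [-6, 0, -9, 13]
  [11, 3, 3, -9]
  [5, 11, -3, -11]
  [1, 16, -6, 3]
Key observation: the optimum is the walk 2->4->3, with weight 4 + (-1) = 3.
Optimal value attained by: walk 2->4->3.
Answer: (G^⊗2)[2][3] = 3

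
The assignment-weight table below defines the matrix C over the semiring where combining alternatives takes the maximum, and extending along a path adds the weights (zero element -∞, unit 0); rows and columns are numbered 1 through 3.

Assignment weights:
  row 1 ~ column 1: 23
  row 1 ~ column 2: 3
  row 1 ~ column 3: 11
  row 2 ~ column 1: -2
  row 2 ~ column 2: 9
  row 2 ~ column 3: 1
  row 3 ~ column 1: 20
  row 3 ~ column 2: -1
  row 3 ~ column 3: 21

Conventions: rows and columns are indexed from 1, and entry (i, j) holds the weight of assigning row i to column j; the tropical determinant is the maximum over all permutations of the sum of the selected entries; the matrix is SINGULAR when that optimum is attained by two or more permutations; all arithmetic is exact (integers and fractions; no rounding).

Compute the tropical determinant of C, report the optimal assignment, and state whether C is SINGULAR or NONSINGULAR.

σ = (1, 2, 3): 23 + 9 + 21 = 53
σ = (1, 3, 2): 23 + 1 + (-1) = 23
σ = (2, 1, 3): 3 + (-2) + 21 = 22
σ = (2, 3, 1): 3 + 1 + 20 = 24
σ = (3, 1, 2): 11 + (-2) + (-1) = 8
σ = (3, 2, 1): 11 + 9 + 20 = 40
Optimal value attained by: σ = (1, 2, 3).
Answer: det⊕(C) = 53; verdict: NONSINGULAR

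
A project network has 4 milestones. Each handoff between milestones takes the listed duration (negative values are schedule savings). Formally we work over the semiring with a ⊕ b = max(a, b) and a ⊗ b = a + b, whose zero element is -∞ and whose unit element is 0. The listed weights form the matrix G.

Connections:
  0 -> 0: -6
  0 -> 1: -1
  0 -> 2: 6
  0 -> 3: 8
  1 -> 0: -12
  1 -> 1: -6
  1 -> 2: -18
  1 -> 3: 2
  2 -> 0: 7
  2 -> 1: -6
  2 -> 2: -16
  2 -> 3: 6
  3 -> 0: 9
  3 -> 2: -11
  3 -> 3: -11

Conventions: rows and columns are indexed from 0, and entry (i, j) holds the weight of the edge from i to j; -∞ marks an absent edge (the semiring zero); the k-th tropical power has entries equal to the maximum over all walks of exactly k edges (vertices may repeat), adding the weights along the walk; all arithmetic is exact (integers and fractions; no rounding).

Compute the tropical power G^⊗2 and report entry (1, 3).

G^⊗2:
  [17, 0, 0, 12]
  [11, -12, -6, -4]
  [15, 6, 13, 15]
  [3, 8, 15, 17]
Key observation: the optimum is the walk 1->0->3, with weight (-12) + 8 = -4.
Optimal value attained by: walk 1->0->3.
Answer: (G^⊗2)[1][3] = -4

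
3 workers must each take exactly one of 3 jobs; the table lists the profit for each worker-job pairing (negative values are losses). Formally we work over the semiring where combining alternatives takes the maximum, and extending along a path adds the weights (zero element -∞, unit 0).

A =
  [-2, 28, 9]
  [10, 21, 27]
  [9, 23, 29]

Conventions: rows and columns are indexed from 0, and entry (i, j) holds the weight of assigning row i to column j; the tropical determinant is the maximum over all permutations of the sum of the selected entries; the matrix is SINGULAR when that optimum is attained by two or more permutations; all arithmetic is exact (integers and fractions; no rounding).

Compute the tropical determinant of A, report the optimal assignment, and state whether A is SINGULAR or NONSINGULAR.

σ = (0, 1, 2): (-2) + 21 + 29 = 48
σ = (0, 2, 1): (-2) + 27 + 23 = 48
σ = (1, 0, 2): 28 + 10 + 29 = 67
σ = (1, 2, 0): 28 + 27 + 9 = 64
σ = (2, 0, 1): 9 + 10 + 23 = 42
σ = (2, 1, 0): 9 + 21 + 9 = 39
Optimal value attained by: σ = (1, 0, 2).
Answer: det⊕(A) = 67; verdict: NONSINGULAR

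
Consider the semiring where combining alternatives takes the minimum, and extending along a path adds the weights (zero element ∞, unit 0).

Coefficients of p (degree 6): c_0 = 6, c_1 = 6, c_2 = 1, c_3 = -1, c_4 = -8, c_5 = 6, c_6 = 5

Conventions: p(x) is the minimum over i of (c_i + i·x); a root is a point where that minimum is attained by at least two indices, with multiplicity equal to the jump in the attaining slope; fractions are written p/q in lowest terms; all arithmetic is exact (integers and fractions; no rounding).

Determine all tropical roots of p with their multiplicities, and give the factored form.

hull edge (i=0, c=6) to (i=4, c=-8): slope -7/2, span 4
hull edge (i=4, c=-8) to (i=6, c=5): slope 13/2, span 2
Factored form: p(x) = 5 ⊗ (x ⊕ (-13/2)) ⊗ (x ⊕ (-13/2)) ⊗ (x ⊕ 7/2) ⊗ (x ⊕ 7/2) ⊗ (x ⊕ 7/2) ⊗ (x ⊕ 7/2)
Answer: roots = -13/2 (mult 2), 7/2 (mult 4)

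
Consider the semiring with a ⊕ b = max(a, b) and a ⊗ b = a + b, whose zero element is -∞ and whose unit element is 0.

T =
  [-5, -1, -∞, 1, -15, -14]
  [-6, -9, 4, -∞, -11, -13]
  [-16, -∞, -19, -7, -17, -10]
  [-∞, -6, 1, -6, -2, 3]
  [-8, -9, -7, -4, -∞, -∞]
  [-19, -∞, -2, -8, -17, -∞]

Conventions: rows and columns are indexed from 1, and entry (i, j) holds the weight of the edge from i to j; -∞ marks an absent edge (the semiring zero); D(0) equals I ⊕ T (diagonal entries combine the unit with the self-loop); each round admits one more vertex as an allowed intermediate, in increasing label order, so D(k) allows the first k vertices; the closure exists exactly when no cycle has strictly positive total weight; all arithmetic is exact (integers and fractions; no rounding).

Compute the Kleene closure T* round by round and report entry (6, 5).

D(0):
  [0, -1, -∞, 1, -15, -14]
  [-6, 0, 4, -∞, -11, -13]
  [-16, -∞, 0, -7, -17, -10]
  [-∞, -6, 1, 0, -2, 3]
  [-8, -9, -7, -4, 0, -∞]
  [-19, -∞, -2, -8, -17, 0]
D(1):
  [0, -1, -∞, 1, -15, -14]
  [-6, 0, 4, -5, -11, -13]
  [-16, -17, 0, -7, -17, -10]
  [-∞, -6, 1, 0, -2, 3]
  [-8, -9, -7, -4, 0, -22]
  [-19, -20, -2, -8, -17, 0]
D(2):
  [0, -1, 3, 1, -12, -14]
  [-6, 0, 4, -5, -11, -13]
  [-16, -17, 0, -7, -17, -10]
  [-12, -6, 1, 0, -2, 3]
  [-8, -9, -5, -4, 0, -22]
  [-19, -20, -2, -8, -17, 0]
D(3):
  [0, -1, 3, 1, -12, -7]
  [-6, 0, 4, -3, -11, -6]
  [-16, -17, 0, -7, -17, -10]
  [-12, -6, 1, 0, -2, 3]
  [-8, -9, -5, -4, 0, -15]
  [-18, -19, -2, -8, -17, 0]
D(4):
  [0, -1, 3, 1, -1, 4]
  [-6, 0, 4, -3, -5, 0]
  [-16, -13, 0, -7, -9, -4]
  [-12, -6, 1, 0, -2, 3]
  [-8, -9, -3, -4, 0, -1]
  [-18, -14, -2, -8, -10, 0]
D(5):
  [0, -1, 3, 1, -1, 4]
  [-6, 0, 4, -3, -5, 0]
  [-16, -13, 0, -7, -9, -4]
  [-10, -6, 1, 0, -2, 3]
  [-8, -9, -3, -4, 0, -1]
  [-18, -14, -2, -8, -10, 0]
D(6):
  [0, -1, 3, 1, -1, 4]
  [-6, 0, 4, -3, -5, 0]
  [-16, -13, 0, -7, -9, -4]
  [-10, -6, 1, 0, -2, 3]
  [-8, -9, -3, -4, 0, -1]
  [-18, -14, -2, -8, -10, 0]
Answer: T*[6][5] = -10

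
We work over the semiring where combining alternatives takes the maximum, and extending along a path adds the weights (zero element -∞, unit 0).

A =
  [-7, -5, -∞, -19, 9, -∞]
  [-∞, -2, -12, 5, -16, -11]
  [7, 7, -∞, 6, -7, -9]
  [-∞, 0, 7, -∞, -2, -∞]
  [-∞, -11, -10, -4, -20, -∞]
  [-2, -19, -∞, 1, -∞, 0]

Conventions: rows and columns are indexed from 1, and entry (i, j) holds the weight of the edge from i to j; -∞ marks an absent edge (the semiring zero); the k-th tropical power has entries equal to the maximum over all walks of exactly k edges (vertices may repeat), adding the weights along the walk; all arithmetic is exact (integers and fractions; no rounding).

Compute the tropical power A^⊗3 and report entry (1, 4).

A^⊗2:
  [-14, -2, -1, 5, 2, -16]
  [-5, 5, 12, 3, 3, -11]
  [0, 6, 13, 12, 16, -4]
  [14, 14, -12, 13, 0, -2]
  [-3, -3, 3, -4, -6, -19]
  [-2, 1, 8, 1, 7, 0]
A^⊗3:
  [6, 6, 12, 5, 3, -10]
  [19, 19, 10, 18, 5, 3]
  [20, 20, 19, 19, 10, 4]
  [7, 13, 20, 19, 23, 3]
  [10, 10, 3, 9, 6, -6]
  [15, 15, 8, 14, 7, 0]
Key observation: the optimum is the walk 1->5->3->4, with weight 9 + (-10) + 6 = 5.
Optimal value attained by: walk 1->5->3->4.
Answer: (A^⊗3)[1][4] = 5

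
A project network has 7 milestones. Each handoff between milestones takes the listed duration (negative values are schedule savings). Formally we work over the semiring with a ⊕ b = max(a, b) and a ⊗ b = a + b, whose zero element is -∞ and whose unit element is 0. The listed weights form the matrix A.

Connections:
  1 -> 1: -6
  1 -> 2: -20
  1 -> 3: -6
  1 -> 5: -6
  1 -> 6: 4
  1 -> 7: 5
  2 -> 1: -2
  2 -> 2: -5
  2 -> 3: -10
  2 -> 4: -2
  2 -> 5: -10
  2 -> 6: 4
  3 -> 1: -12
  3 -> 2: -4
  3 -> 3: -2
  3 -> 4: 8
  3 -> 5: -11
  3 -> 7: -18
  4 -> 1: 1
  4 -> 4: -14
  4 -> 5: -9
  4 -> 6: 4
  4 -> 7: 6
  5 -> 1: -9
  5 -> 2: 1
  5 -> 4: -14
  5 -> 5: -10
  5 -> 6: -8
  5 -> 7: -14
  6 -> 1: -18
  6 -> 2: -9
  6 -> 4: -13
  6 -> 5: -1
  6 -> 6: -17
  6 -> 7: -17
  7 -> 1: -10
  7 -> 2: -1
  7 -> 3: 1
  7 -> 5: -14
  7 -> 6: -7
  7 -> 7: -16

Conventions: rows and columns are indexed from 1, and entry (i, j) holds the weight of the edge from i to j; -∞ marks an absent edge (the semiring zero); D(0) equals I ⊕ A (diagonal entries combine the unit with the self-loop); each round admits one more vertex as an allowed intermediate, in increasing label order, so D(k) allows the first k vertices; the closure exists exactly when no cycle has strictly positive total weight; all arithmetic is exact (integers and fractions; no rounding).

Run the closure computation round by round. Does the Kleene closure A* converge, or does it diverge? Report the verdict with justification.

D(0):
  [0, -20, -6, -∞, -6, 4, 5]
  [-2, 0, -10, -2, -10, 4, -∞]
  [-12, -4, 0, 8, -11, -∞, -18]
  [1, -∞, -∞, 0, -9, 4, 6]
  [-9, 1, -∞, -14, 0, -8, -14]
  [-18, -9, -∞, -13, -1, 0, -17]
  [-10, -1, 1, -∞, -14, -7, 0]
D(1):
  [0, -20, -6, -∞, -6, 4, 5]
  [-2, 0, -8, -2, -8, 4, 3]
  [-12, -4, 0, 8, -11, -8, -7]
  [1, -19, -5, 0, -5, 5, 6]
  [-9, 1, -15, -14, 0, -5, -4]
  [-18, -9, -24, -13, -1, 0, -13]
  [-10, -1, 1, -∞, -14, -6, 0]
Detection: at round 2, diagonal entry (7, 7) turns strictly positive.
Key observation: the cycle 7->2->1->7 has total weight (-1) + (-2) + 5, which is strictly positive.
Answer: DIVERGES — positive cycle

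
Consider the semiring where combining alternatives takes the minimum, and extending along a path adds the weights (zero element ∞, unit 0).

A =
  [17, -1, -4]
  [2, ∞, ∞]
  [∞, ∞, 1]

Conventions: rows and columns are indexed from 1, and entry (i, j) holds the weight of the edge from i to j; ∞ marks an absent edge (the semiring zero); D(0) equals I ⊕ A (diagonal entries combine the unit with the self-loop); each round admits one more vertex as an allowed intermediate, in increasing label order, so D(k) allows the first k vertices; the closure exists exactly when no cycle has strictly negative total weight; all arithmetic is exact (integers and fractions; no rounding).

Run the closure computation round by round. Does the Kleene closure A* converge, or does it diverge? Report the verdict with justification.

D(0):
  [0, -1, -4]
  [2, 0, ∞]
  [∞, ∞, 0]
D(1):
  [0, -1, -4]
  [2, 0, -2]
  [∞, ∞, 0]
D(2):
  [0, -1, -4]
  [2, 0, -2]
  [∞, ∞, 0]
D(3):
  [0, -1, -4]
  [2, 0, -2]
  [∞, ∞, 0]
Key observation: every diagonal entry stays at the unit through all rounds, so no improving cycle exists.
Answer: CONVERGES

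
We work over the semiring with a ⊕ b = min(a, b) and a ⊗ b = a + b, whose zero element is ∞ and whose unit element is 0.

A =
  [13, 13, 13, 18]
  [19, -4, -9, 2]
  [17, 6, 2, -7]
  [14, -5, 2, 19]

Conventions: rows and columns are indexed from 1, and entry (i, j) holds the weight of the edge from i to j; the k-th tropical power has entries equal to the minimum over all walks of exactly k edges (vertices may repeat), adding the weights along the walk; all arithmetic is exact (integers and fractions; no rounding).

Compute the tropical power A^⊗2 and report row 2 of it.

A^⊗2:
  [26, 9, 4, 6]
  [8, -8, -13, -16]
  [7, -12, -5, -5]
  [14, -9, -14, -5]
Answer: row 2 of A^⊗2 = [8, -8, -13, -16]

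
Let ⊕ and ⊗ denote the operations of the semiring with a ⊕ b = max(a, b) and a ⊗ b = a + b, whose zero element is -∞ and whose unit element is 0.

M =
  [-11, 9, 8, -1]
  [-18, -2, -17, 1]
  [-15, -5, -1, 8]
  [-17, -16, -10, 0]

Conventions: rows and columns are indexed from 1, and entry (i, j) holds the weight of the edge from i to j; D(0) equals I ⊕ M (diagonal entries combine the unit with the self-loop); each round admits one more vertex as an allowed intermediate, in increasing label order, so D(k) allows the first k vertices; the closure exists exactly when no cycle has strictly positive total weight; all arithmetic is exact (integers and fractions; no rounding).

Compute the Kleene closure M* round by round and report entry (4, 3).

D(0):
  [0, 9, 8, -1]
  [-18, 0, -17, 1]
  [-15, -5, 0, 8]
  [-17, -16, -10, 0]
D(1):
  [0, 9, 8, -1]
  [-18, 0, -10, 1]
  [-15, -5, 0, 8]
  [-17, -8, -9, 0]
D(2):
  [0, 9, 8, 10]
  [-18, 0, -10, 1]
  [-15, -5, 0, 8]
  [-17, -8, -9, 0]
D(3):
  [0, 9, 8, 16]
  [-18, 0, -10, 1]
  [-15, -5, 0, 8]
  [-17, -8, -9, 0]
D(4):
  [0, 9, 8, 16]
  [-16, 0, -8, 1]
  [-9, 0, 0, 8]
  [-17, -8, -9, 0]
Answer: M*[4][3] = -9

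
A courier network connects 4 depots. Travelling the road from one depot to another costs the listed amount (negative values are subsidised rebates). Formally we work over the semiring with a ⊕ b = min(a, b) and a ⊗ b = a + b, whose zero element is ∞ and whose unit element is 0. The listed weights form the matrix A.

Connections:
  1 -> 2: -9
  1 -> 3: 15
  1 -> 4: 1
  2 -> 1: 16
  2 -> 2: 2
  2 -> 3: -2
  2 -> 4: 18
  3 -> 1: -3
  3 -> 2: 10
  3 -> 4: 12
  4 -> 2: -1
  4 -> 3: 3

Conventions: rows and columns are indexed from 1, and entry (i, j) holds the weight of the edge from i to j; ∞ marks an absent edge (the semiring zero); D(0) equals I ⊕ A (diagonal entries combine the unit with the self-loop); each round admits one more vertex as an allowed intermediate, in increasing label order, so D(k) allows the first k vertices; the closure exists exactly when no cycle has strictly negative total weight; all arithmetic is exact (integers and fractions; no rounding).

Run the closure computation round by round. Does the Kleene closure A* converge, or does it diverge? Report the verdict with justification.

D(0):
  [0, -9, 15, 1]
  [16, 0, -2, 18]
  [-3, 10, 0, 12]
  [∞, -1, 3, 0]
D(1):
  [0, -9, 15, 1]
  [16, 0, -2, 17]
  [-3, -12, 0, -2]
  [∞, -1, 3, 0]
Detection: at round 2, diagonal entry (3, 3) turns strictly negative.
Key observation: the cycle 3->1->2->3 has total weight (-3) + (-9) + (-2), which is strictly negative.
Answer: DIVERGES — negative cycle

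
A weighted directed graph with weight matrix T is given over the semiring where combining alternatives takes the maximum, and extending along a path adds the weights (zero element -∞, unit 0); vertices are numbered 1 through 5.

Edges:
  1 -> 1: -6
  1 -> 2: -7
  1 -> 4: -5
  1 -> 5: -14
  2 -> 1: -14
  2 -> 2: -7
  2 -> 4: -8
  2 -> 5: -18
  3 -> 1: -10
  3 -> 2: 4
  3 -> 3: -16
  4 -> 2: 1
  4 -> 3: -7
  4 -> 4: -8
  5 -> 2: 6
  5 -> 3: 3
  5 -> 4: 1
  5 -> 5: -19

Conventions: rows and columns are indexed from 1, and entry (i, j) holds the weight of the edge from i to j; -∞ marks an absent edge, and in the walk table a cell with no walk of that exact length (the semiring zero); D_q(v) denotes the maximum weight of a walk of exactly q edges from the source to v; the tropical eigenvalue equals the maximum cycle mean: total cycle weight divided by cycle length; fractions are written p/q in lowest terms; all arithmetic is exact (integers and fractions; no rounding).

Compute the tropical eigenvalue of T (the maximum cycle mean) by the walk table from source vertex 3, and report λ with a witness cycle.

q=0: [-∞, -∞, 0, -∞, -∞]
q=1: [-10, 4, -16, -∞, -∞]
q=2: [-10, -3, -32, -4, -14]
q=3: [-16, -3, -11, -11, -21]
q=4: [-17, -7, -18, -11, -21]
q=5: [-21, -10, -18, -15, -25]
Optimal cycle mean attained by: cycle 2->4->2, total (-8) + 1, length 2.
Answer: λ = -7/2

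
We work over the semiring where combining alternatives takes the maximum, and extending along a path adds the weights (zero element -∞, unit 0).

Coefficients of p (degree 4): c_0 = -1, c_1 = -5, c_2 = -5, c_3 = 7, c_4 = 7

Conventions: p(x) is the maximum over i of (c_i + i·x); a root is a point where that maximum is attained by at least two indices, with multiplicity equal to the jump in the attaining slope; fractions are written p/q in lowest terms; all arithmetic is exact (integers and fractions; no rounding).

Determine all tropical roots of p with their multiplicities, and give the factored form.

hull edge (i=0, c=-1) to (i=3, c=7): slope 8/3, span 3
hull edge (i=3, c=7) to (i=4, c=7): slope 0, span 1
Factored form: p(x) = 7 ⊗ (x ⊕ (-8/3)) ⊗ (x ⊕ (-8/3)) ⊗ (x ⊕ (-8/3)) ⊗ (x ⊕ 0)
Answer: roots = -8/3 (mult 3), 0 (mult 1)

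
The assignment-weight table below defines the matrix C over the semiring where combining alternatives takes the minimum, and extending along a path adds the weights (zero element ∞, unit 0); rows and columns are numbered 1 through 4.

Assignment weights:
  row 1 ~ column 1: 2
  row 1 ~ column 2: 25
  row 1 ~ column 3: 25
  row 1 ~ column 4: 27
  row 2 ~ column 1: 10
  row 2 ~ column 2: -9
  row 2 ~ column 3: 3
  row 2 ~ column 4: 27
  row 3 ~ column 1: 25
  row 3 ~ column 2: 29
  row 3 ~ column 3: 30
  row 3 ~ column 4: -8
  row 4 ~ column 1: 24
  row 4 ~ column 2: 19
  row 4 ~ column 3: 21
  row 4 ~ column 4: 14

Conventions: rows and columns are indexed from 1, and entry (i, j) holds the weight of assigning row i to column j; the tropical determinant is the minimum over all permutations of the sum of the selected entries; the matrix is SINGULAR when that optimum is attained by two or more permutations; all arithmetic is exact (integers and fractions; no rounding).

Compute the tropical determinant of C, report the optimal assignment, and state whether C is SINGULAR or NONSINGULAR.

σ = (1, 2, 3, 4): 2 + (-9) + 30 + 14 = 37
σ = (1, 2, 4, 3): 2 + (-9) + (-8) + 21 = 6
σ = (1, 3, 2, 4): 2 + 3 + 29 + 14 = 48
σ = (1, 3, 4, 2): 2 + 3 + (-8) + 19 = 16
σ = (1, 4, 2, 3): 2 + 27 + 29 + 21 = 79
σ = (1, 4, 3, 2): 2 + 27 + 30 + 19 = 78
σ = (2, 1, 3, 4): 25 + 10 + 30 + 14 = 79
σ = (2, 1, 4, 3): 25 + 10 + (-8) + 21 = 48
σ = (2, 3, 1, 4): 25 + 3 + 25 + 14 = 67
σ = (2, 3, 4, 1): 25 + 3 + (-8) + 24 = 44
σ = (2, 4, 1, 3): 25 + 27 + 25 + 21 = 98
σ = (2, 4, 3, 1): 25 + 27 + 30 + 24 = 106
σ = (3, 1, 2, 4): 25 + 10 + 29 + 14 = 78
σ = (3, 1, 4, 2): 25 + 10 + (-8) + 19 = 46
σ = (3, 2, 1, 4): 25 + (-9) + 25 + 14 = 55
σ = (3, 2, 4, 1): 25 + (-9) + (-8) + 24 = 32
σ = (3, 4, 1, 2): 25 + 27 + 25 + 19 = 96
σ = (3, 4, 2, 1): 25 + 27 + 29 + 24 = 105
σ = (4, 1, 2, 3): 27 + 10 + 29 + 21 = 87
σ = (4, 1, 3, 2): 27 + 10 + 30 + 19 = 86
σ = (4, 2, 1, 3): 27 + (-9) + 25 + 21 = 64
σ = (4, 2, 3, 1): 27 + (-9) + 30 + 24 = 72
σ = (4, 3, 1, 2): 27 + 3 + 25 + 19 = 74
σ = (4, 3, 2, 1): 27 + 3 + 29 + 24 = 83
Optimal value attained by: σ = (1, 2, 4, 3).
Answer: det⊕(C) = 6; verdict: NONSINGULAR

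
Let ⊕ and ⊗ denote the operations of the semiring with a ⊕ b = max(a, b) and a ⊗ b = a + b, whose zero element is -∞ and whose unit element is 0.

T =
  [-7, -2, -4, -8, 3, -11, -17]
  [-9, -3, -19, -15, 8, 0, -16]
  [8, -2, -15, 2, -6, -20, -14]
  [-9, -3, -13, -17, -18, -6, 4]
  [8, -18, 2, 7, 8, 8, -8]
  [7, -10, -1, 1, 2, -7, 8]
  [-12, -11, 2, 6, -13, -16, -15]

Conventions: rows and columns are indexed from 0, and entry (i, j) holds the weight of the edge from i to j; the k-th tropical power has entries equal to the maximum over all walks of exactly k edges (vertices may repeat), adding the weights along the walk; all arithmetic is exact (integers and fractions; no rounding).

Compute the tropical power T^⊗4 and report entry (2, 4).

T^⊗2:
  [11, -5, 5, 10, 11, 11, -3]
  [16, -6, 10, 15, 16, 16, 8]
  [2, 6, 4, 1, 11, 2, 6]
  [1, -6, 6, 10, 5, -3, 2]
  [16, 6, 10, 15, 16, 16, 16]
  [10, 5, 10, 14, 10, 10, 5]
  [10, 3, -7, 4, -3, 0, 10]
T^⊗3:
  [19, 9, 13, 18, 19, 19, 19]
  [24, 14, 18, 23, 24, 24, 24]
  [19, 3, 13, 18, 19, 19, 10]
  [14, 7, 7, 12, 13, 13, 14]
  [24, 14, 18, 23, 24, 24, 24]
  [18, 11, 12, 17, 18, 18, 18]
  [7, 8, 12, 16, 13, 5, 8]
T^⊗4:
  [27, 17, 21, 26, 27, 27, 27]
  [32, 22, 26, 31, 32, 32, 32]
  [27, 17, 21, 26, 27, 27, 27]
  [21, 12, 16, 20, 21, 21, 21]
  [32, 22, 26, 31, 32, 32, 32]
  [26, 16, 20, 25, 26, 26, 26]
  [21, 13, 15, 20, 21, 21, 20]
Key observation: the optimum is the walk 2->0->4->4->4, with weight 8 + 3 + 8 + 8 = 27.
Optimal value attained by: walk 2->0->4->4->4.
Answer: (T^⊗4)[2][4] = 27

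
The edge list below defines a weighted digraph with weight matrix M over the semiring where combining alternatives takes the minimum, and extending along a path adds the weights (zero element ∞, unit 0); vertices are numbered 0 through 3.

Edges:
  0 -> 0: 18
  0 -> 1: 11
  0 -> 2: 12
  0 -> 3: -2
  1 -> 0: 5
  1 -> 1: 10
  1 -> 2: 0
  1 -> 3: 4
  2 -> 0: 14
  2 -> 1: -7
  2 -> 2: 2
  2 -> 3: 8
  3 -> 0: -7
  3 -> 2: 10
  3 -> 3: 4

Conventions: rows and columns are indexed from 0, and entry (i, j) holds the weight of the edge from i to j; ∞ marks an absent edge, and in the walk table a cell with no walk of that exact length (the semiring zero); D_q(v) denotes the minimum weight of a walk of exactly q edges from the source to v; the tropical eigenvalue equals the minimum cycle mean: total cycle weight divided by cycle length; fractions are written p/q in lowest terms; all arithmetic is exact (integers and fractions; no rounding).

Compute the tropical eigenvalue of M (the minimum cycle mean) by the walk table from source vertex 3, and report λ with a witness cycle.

q=0: [∞, ∞, ∞, 0]
q=1: [-7, ∞, 10, 4]
q=2: [-3, 3, 5, -9]
q=3: [-16, -2, 1, -5]
q=4: [-12, -6, -4, -18]
Optimal cycle mean attained by: cycle 0->3->0, total (-2) + (-7), length 2.
Answer: λ = -9/2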